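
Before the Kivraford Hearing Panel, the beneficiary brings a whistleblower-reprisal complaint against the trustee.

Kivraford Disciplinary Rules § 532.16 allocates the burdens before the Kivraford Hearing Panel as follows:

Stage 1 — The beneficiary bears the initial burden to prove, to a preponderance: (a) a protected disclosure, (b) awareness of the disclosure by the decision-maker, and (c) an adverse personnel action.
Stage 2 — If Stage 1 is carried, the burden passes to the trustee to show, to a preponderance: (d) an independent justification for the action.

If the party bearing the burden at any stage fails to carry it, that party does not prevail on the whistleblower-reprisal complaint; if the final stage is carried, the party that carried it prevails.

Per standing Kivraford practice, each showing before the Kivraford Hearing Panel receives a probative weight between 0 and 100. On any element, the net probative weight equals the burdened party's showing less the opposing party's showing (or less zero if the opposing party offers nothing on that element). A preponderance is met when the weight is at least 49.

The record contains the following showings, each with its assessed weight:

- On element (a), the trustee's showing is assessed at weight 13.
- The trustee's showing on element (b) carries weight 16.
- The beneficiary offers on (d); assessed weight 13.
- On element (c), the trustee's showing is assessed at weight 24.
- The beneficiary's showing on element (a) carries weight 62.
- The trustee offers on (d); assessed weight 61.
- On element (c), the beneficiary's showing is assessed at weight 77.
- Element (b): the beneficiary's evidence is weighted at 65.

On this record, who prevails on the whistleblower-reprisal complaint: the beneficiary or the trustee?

beneficiary

Stage 1 (beneficiary, a preponderance, weight is at least 49): (a) net 62−13=49 ≥ 49 — meets; (b) net 65−16=49 ≥ 49 — meets; (c) net 77−24=53 ≥ 49 — meets.
  The beneficiary carries Stage 1; the trustee now bears the burden.
Stage 2 (trustee, a preponderance, weight is at least 49): (d) net 61−13=48 < 49 — fails.
  The trustee does not carry Stage 2.
The beneficiary prevails.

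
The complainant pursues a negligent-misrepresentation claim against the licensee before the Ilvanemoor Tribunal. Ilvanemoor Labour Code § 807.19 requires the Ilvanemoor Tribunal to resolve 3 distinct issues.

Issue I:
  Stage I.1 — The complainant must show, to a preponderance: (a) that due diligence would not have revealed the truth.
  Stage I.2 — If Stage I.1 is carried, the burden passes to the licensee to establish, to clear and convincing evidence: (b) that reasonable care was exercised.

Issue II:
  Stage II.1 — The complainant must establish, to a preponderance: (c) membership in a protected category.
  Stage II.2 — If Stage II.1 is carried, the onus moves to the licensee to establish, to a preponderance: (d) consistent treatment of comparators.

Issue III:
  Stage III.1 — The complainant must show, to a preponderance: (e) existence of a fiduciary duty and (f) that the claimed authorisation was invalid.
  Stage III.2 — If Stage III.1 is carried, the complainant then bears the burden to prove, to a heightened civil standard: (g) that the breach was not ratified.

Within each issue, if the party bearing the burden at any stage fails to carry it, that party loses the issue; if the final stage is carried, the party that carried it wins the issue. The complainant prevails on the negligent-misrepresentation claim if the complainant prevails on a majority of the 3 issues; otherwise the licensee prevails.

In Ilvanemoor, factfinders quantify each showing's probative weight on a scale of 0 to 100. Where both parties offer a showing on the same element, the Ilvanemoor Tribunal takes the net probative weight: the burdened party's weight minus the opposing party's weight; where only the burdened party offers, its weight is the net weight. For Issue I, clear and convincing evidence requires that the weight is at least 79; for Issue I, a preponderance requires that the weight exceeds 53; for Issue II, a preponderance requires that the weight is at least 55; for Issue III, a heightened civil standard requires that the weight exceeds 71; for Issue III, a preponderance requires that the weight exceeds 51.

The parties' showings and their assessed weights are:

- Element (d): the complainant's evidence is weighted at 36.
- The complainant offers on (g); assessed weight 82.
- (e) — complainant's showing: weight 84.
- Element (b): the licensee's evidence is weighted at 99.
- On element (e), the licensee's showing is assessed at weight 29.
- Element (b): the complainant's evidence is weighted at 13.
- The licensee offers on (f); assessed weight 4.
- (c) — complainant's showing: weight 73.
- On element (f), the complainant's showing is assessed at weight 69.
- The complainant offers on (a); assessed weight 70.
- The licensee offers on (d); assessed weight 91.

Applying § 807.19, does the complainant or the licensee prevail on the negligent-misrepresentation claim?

— Issue I —
At Stage I.1 the complainant must meet a preponderance (weight exceeds 53): on (a) the weight is 70, which does exceed 53, so (a) meets the standard.
  All elements met. The burden passes to the licensee.
At Stage I.2 the licensee must meet clear and convincing evidence (weight is at least 79): on (b) the weight is 99 less the opposing 13 gives net 86, ≥ 79, so (b) meets the standard.
  Stage I.2 carried; the final stage is satisfied.
Every stage carried; the licensee prevails on this issue.
— Issue II —
Stage II.1 (complainant, a preponderance, weight is at least 55): (c) 73 ≥ 55 — meets.
  Stage II.1 is satisfied; the onus moves to the licensee.
Stage II.2 (licensee, a preponderance, weight is at least 55): (d) net 91−36=55 ≥ 55 — meets.
  Stage II.2 carried; the final stage is satisfied.
Every stage carried; the licensee prevails on this issue.
— Issue III —
Stage III.1 — burden on complainant; standard: a preponderance (weight exceeds 51).
    (e): 84 − 29 = 55 > 51 [met]
    (f): 69 − 4 = 65 > 51 [met]
  Stage III.1 is satisfied; the complainant continues to bear the burden.
Stage III.2 — burden on complainant; standard: a heightened civil standard (weight exceeds 71).
    (g): 82 > 71 [met]
  Stage III.2 carried; the final stage is satisfied.
Every stage carried; the complainant prevails on this issue.
Per-issue: Issue I → licensee; Issue II → licensee; Issue III → complainant. The complainant must prevail on a majority of issues; overall, the licensee prevails.

licensee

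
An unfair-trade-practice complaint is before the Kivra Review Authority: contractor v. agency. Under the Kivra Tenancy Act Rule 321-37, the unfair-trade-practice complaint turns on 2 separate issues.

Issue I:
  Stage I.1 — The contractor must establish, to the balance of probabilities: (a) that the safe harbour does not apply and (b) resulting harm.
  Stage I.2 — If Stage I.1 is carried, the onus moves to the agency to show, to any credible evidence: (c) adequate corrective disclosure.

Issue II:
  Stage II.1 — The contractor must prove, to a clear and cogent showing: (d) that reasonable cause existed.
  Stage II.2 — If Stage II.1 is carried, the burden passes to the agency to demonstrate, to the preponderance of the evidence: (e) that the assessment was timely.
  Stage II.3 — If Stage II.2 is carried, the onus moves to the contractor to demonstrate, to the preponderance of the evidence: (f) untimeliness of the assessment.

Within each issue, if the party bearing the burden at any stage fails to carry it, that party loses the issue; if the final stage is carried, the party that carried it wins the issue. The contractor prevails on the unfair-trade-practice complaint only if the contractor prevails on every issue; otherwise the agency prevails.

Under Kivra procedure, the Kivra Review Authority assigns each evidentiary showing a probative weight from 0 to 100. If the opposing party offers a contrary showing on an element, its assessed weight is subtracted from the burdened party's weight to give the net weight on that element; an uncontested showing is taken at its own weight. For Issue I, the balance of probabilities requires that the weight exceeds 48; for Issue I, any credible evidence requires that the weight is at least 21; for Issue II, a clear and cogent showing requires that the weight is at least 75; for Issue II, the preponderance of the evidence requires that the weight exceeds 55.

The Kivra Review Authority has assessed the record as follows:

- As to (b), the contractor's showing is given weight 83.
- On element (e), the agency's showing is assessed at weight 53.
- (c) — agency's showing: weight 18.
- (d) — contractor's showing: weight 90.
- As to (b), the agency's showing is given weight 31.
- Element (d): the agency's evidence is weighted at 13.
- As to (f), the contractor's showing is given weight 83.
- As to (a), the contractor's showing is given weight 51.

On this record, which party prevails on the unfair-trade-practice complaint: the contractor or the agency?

contractor

— Issue I —
Stage I.1 (contractor, the balance of probabilities, weight exceeds 48): (a) 51 > 48 — meets; (b) net 83−31=52 > 48 — meets.
  The contractor carries Stage I.1; the agency now bears the burden.
Stage I.2 (agency, any credible evidence, weight is at least 21): (c) 18 < 21 — fails.
  Not every element is met, so the agency fails to carry Stage I.2.
The contractor prevails on this issue.
— Issue II —
Stage II.1 (contractor, a clear and cogent showing, weight is at least 75): (d) net 90−13=77 ≥ 75 — meets.
  The contractor carries Stage II.1; the agency now bears the burden.
Stage II.2 (agency, the preponderance of the evidence, weight exceeds 55): (e) 53 ≤ 55 — fails.
  Not every element is met, so the agency fails to carry Stage II.2.
So the contractor prevails on this issue.
Per-issue: Issue I → contractor; Issue II → contractor. The contractor must prevail on every issue; overall, the contractor prevails.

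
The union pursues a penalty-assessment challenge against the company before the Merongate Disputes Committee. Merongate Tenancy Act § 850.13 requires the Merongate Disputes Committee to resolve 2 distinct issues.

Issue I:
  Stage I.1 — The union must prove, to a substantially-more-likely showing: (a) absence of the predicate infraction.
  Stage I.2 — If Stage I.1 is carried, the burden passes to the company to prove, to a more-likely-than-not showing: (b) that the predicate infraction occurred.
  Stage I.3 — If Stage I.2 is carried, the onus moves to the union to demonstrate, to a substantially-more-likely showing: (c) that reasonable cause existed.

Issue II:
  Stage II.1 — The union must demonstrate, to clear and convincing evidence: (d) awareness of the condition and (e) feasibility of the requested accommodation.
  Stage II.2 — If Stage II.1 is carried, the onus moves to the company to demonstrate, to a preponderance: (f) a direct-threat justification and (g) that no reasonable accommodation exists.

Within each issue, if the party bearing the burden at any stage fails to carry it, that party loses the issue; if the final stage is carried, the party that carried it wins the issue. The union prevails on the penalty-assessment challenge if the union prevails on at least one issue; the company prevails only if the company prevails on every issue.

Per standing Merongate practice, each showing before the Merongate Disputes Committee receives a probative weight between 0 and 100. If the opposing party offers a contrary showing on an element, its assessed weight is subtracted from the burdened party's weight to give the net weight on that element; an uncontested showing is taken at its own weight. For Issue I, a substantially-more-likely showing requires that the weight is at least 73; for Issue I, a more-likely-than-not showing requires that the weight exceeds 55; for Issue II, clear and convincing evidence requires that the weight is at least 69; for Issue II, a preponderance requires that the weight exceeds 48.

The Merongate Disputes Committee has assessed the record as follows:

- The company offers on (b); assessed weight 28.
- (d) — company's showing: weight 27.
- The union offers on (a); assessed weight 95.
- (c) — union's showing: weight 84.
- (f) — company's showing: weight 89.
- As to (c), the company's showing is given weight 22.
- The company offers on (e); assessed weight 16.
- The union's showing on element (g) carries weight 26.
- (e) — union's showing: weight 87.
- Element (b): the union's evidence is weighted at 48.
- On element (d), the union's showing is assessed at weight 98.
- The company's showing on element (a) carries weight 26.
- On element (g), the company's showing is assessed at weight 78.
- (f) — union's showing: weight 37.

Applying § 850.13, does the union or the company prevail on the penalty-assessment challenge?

company

— Issue I —
Stage I.1 — burden on union; standard: a substantially-more-likely showing (weight is at least 73).
    (a): 95 − 26 = 69 < 73 [not met]
  Not every element is met, so the union fails to carry Stage I.1.
So the company prevails on this issue.
— Issue II —
Stage II.1 (union, clear and convincing evidence, weight is at least 69): (d) net 98−27=71 ≥ 69 — meets; (e) net 87−16=71 ≥ 69 — meets.
  The union carries Stage II.1; the company now bears the burden.
Stage II.2 (company, a preponderance, weight exceeds 48): (f) net 89−37=52 > 48 — meets; (g) net 78−26=52 > 48 — meets.
  All elements met at the final stage.
All stages carried — the company prevails on this issue.
Per-issue: Issue I → company; Issue II → company. The union must prevail on at least one issue; overall, the company prevails.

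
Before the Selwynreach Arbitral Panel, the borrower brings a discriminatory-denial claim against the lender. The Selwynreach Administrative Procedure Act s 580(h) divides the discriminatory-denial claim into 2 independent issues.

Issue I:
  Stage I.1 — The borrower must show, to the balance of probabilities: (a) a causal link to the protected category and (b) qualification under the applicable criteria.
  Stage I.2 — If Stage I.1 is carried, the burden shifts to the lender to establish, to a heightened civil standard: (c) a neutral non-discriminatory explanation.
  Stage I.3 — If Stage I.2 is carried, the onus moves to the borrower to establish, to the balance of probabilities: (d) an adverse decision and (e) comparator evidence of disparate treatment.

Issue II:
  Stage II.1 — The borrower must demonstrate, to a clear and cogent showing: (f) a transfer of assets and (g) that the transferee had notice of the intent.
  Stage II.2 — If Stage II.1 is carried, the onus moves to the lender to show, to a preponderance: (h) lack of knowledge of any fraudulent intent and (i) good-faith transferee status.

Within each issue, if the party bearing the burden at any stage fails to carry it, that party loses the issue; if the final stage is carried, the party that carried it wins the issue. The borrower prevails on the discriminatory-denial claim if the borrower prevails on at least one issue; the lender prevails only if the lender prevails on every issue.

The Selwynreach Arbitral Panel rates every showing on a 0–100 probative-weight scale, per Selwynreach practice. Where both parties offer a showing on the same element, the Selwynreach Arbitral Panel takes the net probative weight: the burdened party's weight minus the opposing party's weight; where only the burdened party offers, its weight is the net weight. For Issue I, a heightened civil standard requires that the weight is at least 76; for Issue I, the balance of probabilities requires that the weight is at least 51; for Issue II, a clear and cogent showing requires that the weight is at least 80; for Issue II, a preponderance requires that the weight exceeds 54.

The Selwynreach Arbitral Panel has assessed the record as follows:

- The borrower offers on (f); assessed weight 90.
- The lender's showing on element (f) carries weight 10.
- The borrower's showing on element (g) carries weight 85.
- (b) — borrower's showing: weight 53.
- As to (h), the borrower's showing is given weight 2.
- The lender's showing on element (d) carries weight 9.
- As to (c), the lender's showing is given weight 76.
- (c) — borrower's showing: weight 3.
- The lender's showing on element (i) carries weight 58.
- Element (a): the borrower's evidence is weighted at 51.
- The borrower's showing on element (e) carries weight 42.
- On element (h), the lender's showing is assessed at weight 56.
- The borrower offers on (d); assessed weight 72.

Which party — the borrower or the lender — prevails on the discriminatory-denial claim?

— Issue I —
At Stage I.1 the borrower must meet the balance of probabilities (weight is at least 51): on (a) the weight is 51, ≥ 51, so (a) meets the standard; on (b) the weight is 53, ≥ 51, so (b) meets the standard.
  The borrower carries Stage I.1; the lender now bears the burden.
At Stage I.2 the lender must meet a heightened civil standard (weight is at least 76): on (c) the weight is 76 less the opposing 3 gives net 73, which does not reach 76, so (c) does not meet the standard.
  The lender does not carry Stage I.2.
The analysis ends at Stage I.2; the borrower prevails on this issue.
— Issue II —
At Stage II.1 the borrower must meet a clear and cogent showing (weight is at least 80): on (f) the weight is 90 less the opposing 10 gives net 80, which does reach 80, so (f) meets the standard; on (g) the weight is 85, which does reach 80, so (g) meets the standard.
  Stage II.1 is satisfied; the onus moves to the lender.
At Stage II.2 the lender must meet a preponderance (weight exceeds 54): on (h) the weight is 56 less the opposing 2 gives net 54, ≤ 54, so (h) does not meet the standard; on (i) the weight is 58, which does exceed 54, so (i) meets the standard.
  Stage II.2 not carried; the lender fails its burden.
The borrower prevails on this issue.
Per-issue: Issue I → borrower; Issue II → borrower. The borrower must prevail on at least one issue; overall, the borrower prevails.

borrower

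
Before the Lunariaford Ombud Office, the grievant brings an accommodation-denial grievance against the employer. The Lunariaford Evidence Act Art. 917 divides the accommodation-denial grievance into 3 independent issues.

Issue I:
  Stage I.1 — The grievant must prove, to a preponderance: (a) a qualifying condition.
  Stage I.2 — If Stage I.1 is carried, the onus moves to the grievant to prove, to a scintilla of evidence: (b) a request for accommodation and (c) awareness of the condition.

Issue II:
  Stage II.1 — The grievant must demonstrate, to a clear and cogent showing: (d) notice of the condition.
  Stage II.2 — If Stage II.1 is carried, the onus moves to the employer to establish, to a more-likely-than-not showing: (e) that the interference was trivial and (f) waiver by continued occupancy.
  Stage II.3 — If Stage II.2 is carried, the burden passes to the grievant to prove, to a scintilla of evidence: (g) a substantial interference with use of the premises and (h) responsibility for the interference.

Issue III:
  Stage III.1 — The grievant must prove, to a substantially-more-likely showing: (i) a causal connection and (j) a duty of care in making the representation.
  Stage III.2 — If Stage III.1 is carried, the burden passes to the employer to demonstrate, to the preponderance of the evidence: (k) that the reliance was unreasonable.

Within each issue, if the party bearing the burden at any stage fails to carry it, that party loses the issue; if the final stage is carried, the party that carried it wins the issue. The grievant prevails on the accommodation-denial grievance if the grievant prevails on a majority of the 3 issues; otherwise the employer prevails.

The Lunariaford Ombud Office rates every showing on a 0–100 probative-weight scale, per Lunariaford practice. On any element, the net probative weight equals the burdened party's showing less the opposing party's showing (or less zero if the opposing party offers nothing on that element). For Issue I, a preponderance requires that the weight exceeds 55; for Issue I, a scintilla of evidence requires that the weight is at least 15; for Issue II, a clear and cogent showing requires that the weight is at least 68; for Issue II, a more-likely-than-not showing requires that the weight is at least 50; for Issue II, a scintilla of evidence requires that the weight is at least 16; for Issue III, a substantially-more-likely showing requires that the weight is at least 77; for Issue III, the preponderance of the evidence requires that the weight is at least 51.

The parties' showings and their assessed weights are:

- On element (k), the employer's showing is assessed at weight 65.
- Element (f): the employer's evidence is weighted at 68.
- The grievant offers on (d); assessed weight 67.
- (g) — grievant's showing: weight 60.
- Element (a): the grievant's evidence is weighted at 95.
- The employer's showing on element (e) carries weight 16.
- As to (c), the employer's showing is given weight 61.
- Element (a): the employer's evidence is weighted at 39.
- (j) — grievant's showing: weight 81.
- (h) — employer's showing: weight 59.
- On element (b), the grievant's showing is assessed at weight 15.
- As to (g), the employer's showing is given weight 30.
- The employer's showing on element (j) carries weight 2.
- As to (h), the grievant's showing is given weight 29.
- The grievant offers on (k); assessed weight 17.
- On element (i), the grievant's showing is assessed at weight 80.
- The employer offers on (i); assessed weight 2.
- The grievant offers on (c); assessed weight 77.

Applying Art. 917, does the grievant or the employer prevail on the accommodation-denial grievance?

— Issue I —
At Stage I.1 the grievant must meet a preponderance (weight exceeds 55): on (a) the weight is 95 less the opposing 39 gives net 56, which does exceed 55, so (a) meets the standard.
  Stage I.1 is satisfied; the grievant continues to bear the burden.
At Stage I.2 the grievant must meet a scintilla of evidence (weight is at least 15): on (b) the weight is 15, ≥ 15, so (b) meets the standard; on (c) the weight is 77 less the opposing 61 gives net 16, ≥ 15, so (c) meets the standard.
  Stage I.2 carried; the final stage is satisfied.
With every stage satisfied, the grievant prevails on this issue.
— Issue II —
Stage II.1 — burden on grievant; standard: a clear and cogent showing (weight is at least 68).
    (d): 67 < 68 [not met]
  Stage II.1 not carried; the grievant fails its burden.
So the employer prevails on this issue.
— Issue III —
Stage III.1 — burden on grievant; standard: a substantially-more-likely showing (weight is at least 77).
    (i): 80 − 2 = 78 ≥ 77 [met]
    (j): 81 − 2 = 79 ≥ 77 [met]
  Stage III.1 is satisfied; the onus moves to the employer.
Stage III.2 — burden on employer; standard: the preponderance of the evidence (weight is at least 51).
    (k): 65 − 17 = 48 < 51 [not met]
  The employer does not carry Stage III.2.
So the grievant prevails on this issue.
Per-issue: Issue I → grievant; Issue II → employer; Issue III → grievant. The grievant must prevail on a majority of issues; overall, the grievant prevails.

grievant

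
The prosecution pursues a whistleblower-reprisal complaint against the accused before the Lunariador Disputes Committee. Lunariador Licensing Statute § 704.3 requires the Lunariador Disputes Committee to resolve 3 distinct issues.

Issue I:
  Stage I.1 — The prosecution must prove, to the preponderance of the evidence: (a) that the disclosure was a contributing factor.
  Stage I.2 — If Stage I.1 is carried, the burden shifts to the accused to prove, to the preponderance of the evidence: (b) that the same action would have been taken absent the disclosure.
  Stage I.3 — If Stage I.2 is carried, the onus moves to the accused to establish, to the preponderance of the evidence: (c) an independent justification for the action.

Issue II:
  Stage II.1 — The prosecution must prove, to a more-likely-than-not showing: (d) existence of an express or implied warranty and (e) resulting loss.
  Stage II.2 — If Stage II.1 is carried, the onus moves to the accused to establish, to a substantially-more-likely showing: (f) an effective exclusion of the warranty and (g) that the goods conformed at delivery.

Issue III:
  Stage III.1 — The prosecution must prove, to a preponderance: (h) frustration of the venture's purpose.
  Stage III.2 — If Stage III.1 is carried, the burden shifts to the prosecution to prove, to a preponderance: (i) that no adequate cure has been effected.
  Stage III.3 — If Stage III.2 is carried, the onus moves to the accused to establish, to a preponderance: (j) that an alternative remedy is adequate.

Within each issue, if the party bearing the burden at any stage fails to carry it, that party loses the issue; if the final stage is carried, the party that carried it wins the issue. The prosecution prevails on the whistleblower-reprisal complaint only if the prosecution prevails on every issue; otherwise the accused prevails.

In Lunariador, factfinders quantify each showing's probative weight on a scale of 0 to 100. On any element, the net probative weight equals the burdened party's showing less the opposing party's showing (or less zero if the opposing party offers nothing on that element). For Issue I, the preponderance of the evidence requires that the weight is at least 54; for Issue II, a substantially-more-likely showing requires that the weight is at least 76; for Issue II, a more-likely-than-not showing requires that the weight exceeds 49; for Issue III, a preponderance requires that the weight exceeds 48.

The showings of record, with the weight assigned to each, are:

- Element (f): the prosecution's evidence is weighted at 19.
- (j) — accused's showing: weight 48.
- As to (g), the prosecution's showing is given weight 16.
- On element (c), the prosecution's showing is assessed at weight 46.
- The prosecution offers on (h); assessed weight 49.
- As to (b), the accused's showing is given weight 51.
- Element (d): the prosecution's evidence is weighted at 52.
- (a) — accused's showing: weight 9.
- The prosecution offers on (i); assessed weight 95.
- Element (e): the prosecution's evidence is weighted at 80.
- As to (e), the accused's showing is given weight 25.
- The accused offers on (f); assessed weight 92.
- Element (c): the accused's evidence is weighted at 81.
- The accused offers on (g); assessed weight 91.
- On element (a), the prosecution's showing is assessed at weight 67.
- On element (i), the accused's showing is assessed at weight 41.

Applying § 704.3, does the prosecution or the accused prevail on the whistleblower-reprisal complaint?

— Issue I —
Stage I.1 — burden on prosecution; standard: the preponderance of the evidence (weight is at least 54).
    (a): 67 − 9 = 58 ≥ 54 [met]
  The prosecution carries Stage I.1; the accused now bears the burden.
Stage I.2 — burden on accused; standard: the preponderance of the evidence (weight is at least 54).
    (b): 51 < 54 [not met]
  The accused does not carry Stage I.2.
The analysis ends at Stage I.2; the prosecution prevails on this issue.
— Issue II —
Stage II.1 — burden on prosecution; standard: a more-likely-than-not showing (weight exceeds 49).
    (d): 52 > 49 [met]
    (e): 80 − 25 = 55 > 49 [met]
  Stage II.1 is satisfied; the onus moves to the accused.
Stage II.2 — burden on accused; standard: a substantially-more-likely showing (weight is at least 76).
    (f): 92 − 19 = 73 < 76 [not met]
    (g): 91 − 16 = 75 < 76 [not met]
  Stage II.2 not carried; the accused fails its burden.
The analysis ends at Stage II.2; the prosecution prevails on this issue.
— Issue III —
Stage III.1 — burden on prosecution; standard: a preponderance (weight exceeds 48).
    (h): 49 > 48 [met]
  Stage III.1 is satisfied; the prosecution continues to bear the burden.
Stage III.2 — burden on prosecution; standard: a preponderance (weight exceeds 48).
    (i): 95 − 41 = 54 > 48 [met]
  The prosecution carries Stage III.2; the accused now bears the burden.
Stage III.3 — burden on accused; standard: a preponderance (weight exceeds 48).
    (j): 48 ≤ 48 [not met]
  Not every element is met, so the accused fails to carry Stage III.3.
The prosecution prevails on this issue.
Per-issue: Issue I → prosecution; Issue II → prosecution; Issue III → prosecution. The prosecution must prevail on every issue; overall, the prosecution prevails.

prosecution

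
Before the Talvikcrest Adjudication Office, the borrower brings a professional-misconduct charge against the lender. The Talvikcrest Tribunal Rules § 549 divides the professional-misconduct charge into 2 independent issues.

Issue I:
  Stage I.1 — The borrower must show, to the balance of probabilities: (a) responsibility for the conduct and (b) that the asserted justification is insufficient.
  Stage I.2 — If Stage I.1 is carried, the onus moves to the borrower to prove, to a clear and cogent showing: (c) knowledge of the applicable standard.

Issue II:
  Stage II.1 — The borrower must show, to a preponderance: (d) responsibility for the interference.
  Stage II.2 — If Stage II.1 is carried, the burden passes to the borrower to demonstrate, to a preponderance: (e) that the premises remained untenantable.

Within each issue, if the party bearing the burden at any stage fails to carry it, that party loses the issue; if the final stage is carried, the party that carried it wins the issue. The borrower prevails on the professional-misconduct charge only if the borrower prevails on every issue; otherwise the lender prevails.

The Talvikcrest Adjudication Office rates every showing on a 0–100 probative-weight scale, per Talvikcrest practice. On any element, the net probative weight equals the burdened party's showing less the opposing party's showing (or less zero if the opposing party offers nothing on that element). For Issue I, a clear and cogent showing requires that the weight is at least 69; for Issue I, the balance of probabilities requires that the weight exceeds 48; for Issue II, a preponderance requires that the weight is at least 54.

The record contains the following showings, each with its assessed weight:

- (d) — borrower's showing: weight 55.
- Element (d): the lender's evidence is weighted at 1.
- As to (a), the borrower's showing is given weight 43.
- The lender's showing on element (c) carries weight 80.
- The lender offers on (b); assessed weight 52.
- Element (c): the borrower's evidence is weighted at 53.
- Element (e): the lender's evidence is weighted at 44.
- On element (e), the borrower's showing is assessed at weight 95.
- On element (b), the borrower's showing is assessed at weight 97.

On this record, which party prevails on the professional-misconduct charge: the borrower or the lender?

lender

— Issue I —
Stage I.1 — burden on borrower; standard: the balance of probabilities (weight exceeds 48).
    (a): 43 ≤ 48 [not met]
    (b): 97 − 52 = 45 ≤ 48 [not met]
  Stage I.1 not carried; the borrower fails its burden.
The analysis ends at Stage I.1; the lender prevails on this issue.
— Issue II —
Stage II.1 — burden on borrower; standard: a preponderance (weight is at least 54).
    (d): 55 − 1 = 54 ≥ 54 [met]
  All elements met. The borrower retains the burden for Stage II.2.
Stage II.2 — burden on borrower; standard: a preponderance (weight is at least 54).
    (e): 95 − 44 = 51 < 54 [not met]
  Not every element is met, so the borrower fails to carry Stage II.2.
The lender prevails on this issue.
Per-issue: Issue I → lender; Issue II → lender. The borrower must prevail on every issue; overall, the lender prevails.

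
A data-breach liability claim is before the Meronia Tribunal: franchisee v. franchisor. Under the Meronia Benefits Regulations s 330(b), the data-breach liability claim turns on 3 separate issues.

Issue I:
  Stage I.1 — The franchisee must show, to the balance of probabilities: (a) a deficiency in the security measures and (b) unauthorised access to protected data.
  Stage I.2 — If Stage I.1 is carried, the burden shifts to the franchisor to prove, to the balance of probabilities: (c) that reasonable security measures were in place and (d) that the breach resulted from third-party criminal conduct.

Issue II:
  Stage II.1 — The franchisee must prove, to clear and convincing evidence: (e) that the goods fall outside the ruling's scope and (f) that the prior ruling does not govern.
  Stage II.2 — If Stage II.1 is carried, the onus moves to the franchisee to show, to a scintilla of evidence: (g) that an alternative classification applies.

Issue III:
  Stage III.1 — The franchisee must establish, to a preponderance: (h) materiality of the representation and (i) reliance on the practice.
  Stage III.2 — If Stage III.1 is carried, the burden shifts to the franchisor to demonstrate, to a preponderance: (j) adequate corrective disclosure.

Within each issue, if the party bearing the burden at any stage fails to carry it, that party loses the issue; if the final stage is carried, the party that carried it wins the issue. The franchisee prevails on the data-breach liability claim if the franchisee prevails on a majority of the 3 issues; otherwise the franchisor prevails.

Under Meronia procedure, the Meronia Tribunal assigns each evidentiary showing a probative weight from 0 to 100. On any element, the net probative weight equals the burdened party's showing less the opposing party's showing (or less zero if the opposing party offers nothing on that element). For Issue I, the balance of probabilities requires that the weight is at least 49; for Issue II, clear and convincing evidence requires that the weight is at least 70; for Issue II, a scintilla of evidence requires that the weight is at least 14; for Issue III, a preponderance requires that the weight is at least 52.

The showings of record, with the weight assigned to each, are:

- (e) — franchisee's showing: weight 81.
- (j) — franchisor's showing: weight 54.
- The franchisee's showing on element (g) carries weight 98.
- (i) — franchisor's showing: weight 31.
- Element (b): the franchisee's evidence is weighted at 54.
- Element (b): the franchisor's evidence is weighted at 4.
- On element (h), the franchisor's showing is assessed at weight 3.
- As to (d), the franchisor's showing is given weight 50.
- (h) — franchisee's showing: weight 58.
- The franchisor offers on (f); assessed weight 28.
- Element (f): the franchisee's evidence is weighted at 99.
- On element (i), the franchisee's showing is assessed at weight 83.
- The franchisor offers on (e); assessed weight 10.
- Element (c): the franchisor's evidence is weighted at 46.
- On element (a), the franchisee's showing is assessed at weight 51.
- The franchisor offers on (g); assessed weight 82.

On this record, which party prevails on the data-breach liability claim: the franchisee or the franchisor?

— Issue I —
Stage I.1 (franchisee, the balance of probabilities, weight is at least 49): (a) 51 ≥ 49 — meets; (b) net 54−4=50 ≥ 49 — meets.
  All elements met. The burden passes to the franchisor.
Stage I.2 (franchisor, the balance of probabilities, weight is at least 49): (c) 46 < 49 — fails; (d) 50 ≥ 49 — meets.
  Not every element is met, so the franchisor fails to carry Stage I.2.
The analysis ends at Stage I.2; the franchisee prevails on this issue.
— Issue II —
At Stage II.1 the franchisee must meet clear and convincing evidence (weight is at least 70): on (e) the weight is 81 less the opposing 10 gives net 71, which does reach 70, so (e) meets the standard; on (f) the weight is 99 less the opposing 28 gives net 71, ≥ 70, so (f) meets the standard.
  All elements met. The franchisee retains the burden for Stage II.2.
At Stage II.2 the franchisee must meet a scintilla of evidence (weight is at least 14): on (g) the weight is 98 less the opposing 82 gives net 16, ≥ 14, so (g) meets the standard.
  The franchisee carries the last stage.
All stages carried — the franchisee prevails on this issue.
— Issue III —
At Stage III.1 the franchisee must meet a preponderance (weight is at least 52): on (h) the weight is 58 less the opposing 3 gives net 55, ≥ 52, so (h) meets the standard; on (i) the weight is 83 less the opposing 31 gives net 52, ≥ 52, so (i) meets the standard.
  Stage III.1 is satisfied; the onus moves to the franchisor.
At Stage III.2 the franchisor must meet a preponderance (weight is at least 52): on (j) the weight is 54, ≥ 52, so (j) meets the standard.
  Stage III.2 carried; the final stage is satisfied.
With every stage satisfied, the franchisor prevails on this issue.
Per-issue: Issue I → franchisee; Issue II → franchisee; Issue III → franchisor. The franchisee must prevail on a majority of issues; overall, the franchisee prevails.

franchisee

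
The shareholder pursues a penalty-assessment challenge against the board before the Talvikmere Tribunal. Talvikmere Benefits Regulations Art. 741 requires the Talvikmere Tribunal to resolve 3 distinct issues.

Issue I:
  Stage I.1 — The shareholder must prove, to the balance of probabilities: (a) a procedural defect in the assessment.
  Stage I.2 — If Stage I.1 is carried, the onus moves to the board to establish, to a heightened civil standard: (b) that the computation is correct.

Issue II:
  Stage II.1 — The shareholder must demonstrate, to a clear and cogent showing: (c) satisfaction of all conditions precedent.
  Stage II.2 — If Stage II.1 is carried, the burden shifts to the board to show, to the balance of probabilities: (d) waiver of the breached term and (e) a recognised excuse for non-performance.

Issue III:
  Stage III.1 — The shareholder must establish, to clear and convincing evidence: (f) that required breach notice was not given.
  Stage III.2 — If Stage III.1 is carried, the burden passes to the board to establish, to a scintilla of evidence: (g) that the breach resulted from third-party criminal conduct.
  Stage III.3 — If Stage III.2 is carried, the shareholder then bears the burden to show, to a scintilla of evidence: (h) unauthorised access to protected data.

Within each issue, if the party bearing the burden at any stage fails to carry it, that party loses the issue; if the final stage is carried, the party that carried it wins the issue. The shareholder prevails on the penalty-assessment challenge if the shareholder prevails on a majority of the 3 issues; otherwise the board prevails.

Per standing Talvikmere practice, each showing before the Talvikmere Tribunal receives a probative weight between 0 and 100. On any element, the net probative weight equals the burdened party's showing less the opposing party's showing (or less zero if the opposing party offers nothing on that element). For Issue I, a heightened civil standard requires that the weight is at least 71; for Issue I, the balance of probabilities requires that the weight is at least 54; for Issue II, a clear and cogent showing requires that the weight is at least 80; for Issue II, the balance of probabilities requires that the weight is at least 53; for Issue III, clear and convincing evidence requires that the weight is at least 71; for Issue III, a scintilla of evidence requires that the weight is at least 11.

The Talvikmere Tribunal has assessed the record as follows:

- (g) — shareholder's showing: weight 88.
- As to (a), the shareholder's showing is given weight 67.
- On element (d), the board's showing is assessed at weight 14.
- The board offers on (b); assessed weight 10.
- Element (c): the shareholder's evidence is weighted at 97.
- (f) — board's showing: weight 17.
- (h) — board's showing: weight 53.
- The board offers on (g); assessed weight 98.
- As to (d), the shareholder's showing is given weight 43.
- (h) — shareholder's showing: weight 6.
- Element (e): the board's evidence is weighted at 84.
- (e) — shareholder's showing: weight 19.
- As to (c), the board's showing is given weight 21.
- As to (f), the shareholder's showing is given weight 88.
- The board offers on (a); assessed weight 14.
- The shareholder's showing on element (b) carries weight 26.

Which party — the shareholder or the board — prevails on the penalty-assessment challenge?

— Issue I —
Stage I.1 (shareholder, the balance of probabilities, weight is at least 54): (a) net 67−14=53 < 54 — fails.
  Stage I.1 not carried; the shareholder fails its burden.
The board prevails on this issue.
— Issue II —
Stage II.1 (shareholder, a clear and cogent showing, weight is at least 80): (c) net 97−21=76 < 80 — fails.
  Not every element is met, so the shareholder fails to carry Stage II.1.
The analysis ends at Stage II.1; the board prevails on this issue.
— Issue III —
Stage III.1 (shareholder, clear and convincing evidence, weight is at least 71): (f) net 88−17=71 ≥ 71 — meets.
  The shareholder carries Stage III.1; the board now bears the burden.
Stage III.2 (board, a scintilla of evidence, weight is at least 11): (g) net 98−88=10 < 11 — fails.
  Stage III.2 not carried; the board fails its burden.
The shareholder prevails on this issue.
Per-issue: Issue I → board; Issue II → board; Issue III → shareholder. The shareholder must prevail on a majority of issues; overall, the board prevails.

board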